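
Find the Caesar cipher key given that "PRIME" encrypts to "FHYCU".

Step 1: Compare first letters: P (position 15) -> F (position 5).
Step 2: Shift = (5 - 15) mod 26 = 16.
The shift value is 16.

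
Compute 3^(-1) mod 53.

Step 1: We need x such that 3 * x = 1 (mod 53).
Step 2: Using the extended Euclidean algorithm or trial:
  3 * 18 = 54 = 1 * 53 + 1.
Step 3: Since 54 mod 53 = 1, the inverse is x = 18.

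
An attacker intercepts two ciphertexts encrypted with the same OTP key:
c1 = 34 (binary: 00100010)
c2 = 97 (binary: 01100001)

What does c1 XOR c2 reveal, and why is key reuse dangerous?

Step 1: c1 XOR c2 = (m1 XOR k) XOR (m2 XOR k).
Step 2: By XOR associativity/commutativity: = m1 XOR m2 XOR k XOR k = m1 XOR m2.
Step 3: 00100010 XOR 01100001 = 01000011 = 67.
Step 4: The key cancels out! An attacker learns m1 XOR m2 = 67, revealing the relationship between plaintexts.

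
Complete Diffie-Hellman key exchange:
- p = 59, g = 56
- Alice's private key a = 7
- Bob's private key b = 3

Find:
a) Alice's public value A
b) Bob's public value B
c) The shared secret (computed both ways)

Step 1: A = g^a mod p = 56^7 mod 59 = 55.
Step 2: B = g^b mod p = 56^3 mod 59 = 32.
Step 3: Alice computes s = B^a mod p = 32^7 mod 59 = 54.
Step 4: Bob computes s = A^b mod p = 55^3 mod 59 = 54.
Both sides agree: shared secret = 54.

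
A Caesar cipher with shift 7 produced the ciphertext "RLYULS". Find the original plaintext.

Step 1: Reverse the shift by subtracting 7 from each letter position.
  R (position 17) -> position (17-7) mod 26 = 10 -> K
  L (position 11) -> position (11-7) mod 26 = 4 -> E
  Y (position 24) -> position (24-7) mod 26 = 17 -> R
  U (position 20) -> position (20-7) mod 26 = 13 -> N
  L (position 11) -> position (11-7) mod 26 = 4 -> E
  S (position 18) -> position (18-7) mod 26 = 11 -> L
Decrypted message: KERNEL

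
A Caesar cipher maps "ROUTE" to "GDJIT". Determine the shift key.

Step 1: Compare first letters: R (position 17) -> G (position 6).
Step 2: Shift = (6 - 17) mod 26 = 15.
The shift value is 15.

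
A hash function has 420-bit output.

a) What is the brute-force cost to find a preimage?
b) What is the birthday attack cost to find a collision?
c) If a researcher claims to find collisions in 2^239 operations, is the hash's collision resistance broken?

Step 1: Preimage resistance requires brute-force of 2^420 operations.
Step 2: Collision resistance (birthday bound) = 2^(420/2) = 2^210.
Step 3: The claimed attack costs 2^239 operations.
Step 4: Since 2^239 >= 2^210, the claimed attack is no faster than the generic birthday attack, so this does not break collision resistance.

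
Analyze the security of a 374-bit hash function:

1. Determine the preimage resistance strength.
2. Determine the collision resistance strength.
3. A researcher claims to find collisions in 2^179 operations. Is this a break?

Step 1: Preimage resistance requires brute-force of 2^374 operations.
Step 2: Collision resistance (birthday bound) = 2^(374/2) = 2^187.
Step 3: The claimed attack costs 2^179 operations.
Step 4: Since 2^179 < 2^187, the claimed attack beats the generic birthday bound, so collision resistance is broken.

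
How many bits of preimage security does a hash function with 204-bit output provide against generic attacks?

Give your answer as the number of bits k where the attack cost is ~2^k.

Step 1: The hash has a 204-bit output.
Step 2: Preimage resistance means: given a digest h(x), it should be infeasible to find any input that hashes to it.
With a 204-bit output there are 2^204 possible digests, so a generic brute-force preimage search costs about 2^204 evaluations.
Step 3: Security level = 204 bits.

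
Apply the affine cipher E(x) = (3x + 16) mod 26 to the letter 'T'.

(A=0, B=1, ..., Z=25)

Step 1: Convert 'T' to number: x = 19.
Step 2: E(19) = (3 * 19 + 16) mod 26 = 73 mod 26 = 21.
Step 3: Convert 21 back to letter: V.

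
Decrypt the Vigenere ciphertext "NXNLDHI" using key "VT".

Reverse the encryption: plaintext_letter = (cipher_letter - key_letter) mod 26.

Step 1: Extend key: VTVTVTV
Step 2: Decrypt each letter (c - k) mod 26:
  N(13) - V(21) = (13-21) mod 26 = 18 = S
  X(23) - T(19) = (23-19) mod 26 = 4 = E
  N(13) - V(21) = (13-21) mod 26 = 18 = S
  L(11) - T(19) = (11-19) mod 26 = 18 = S
  D(3) - V(21) = (3-21) mod 26 = 8 = I
  H(7) - T(19) = (7-19) mod 26 = 14 = O
  I(8) - V(21) = (8-21) mod 26 = 13 = N
Plaintext: SESSION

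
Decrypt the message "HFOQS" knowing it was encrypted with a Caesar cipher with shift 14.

Step 1: Reverse the shift by subtracting 14 from each letter position.
  H (position 7) -> position (7-14) mod 26 = 19 -> T
  F (position 5) -> position (5-14) mod 26 = 17 -> R
  O (position 14) -> position (14-14) mod 26 = 0 -> A
  Q (position 16) -> position (16-14) mod 26 = 2 -> C
  S (position 18) -> position (18-14) mod 26 = 4 -> E
Decrypted message: TRACE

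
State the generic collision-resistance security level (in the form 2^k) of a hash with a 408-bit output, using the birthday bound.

Step 1: The birthday paradox gives collision probability ~50% after sqrt(2^n) = 2^(n/2) hashes.
Step 2: For 408-bit output: 2^(408/2) = 2^204.
Step 3: Approximately 2^204 hash computations needed.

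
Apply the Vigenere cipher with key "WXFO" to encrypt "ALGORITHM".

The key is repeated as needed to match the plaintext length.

Step 1: Repeat key to match plaintext length:
  Plaintext: ALGORITHM
  Key:       WXFOWXFOW
Step 2: Encrypt each letter:
  A(0) + W(22) = (0+22) mod 26 = 22 = W
  L(11) + X(23) = (11+23) mod 26 = 8 = I
  G(6) + F(5) = (6+5) mod 26 = 11 = L
  O(14) + O(14) = (14+14) mod 26 = 2 = C
  R(17) + W(22) = (17+22) mod 26 = 13 = N
  I(8) + X(23) = (8+23) mod 26 = 5 = F
  T(19) + F(5) = (19+5) mod 26 = 24 = Y
  H(7) + O(14) = (7+14) mod 26 = 21 = V
  M(12) + W(22) = (12+22) mod 26 = 8 = I
Ciphertext: WILCNFYVI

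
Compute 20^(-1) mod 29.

Step 1: We need x such that 20 * x = 1 (mod 29).
Step 2: Using the extended Euclidean algorithm or trial:
  20 * 16 = 320 = 11 * 29 + 1.
Step 3: Since 320 mod 29 = 1, the inverse is x = 16.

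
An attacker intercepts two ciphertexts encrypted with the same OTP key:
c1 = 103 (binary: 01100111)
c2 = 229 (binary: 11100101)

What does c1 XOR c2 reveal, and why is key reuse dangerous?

Step 1: c1 XOR c2 = (m1 XOR k) XOR (m2 XOR k).
Step 2: By XOR associativity/commutativity: = m1 XOR m2 XOR k XOR k = m1 XOR m2.
Step 3: 01100111 XOR 11100101 = 10000010 = 130.
Step 4: The key cancels out! An attacker learns m1 XOR m2 = 130, revealing the relationship between plaintexts.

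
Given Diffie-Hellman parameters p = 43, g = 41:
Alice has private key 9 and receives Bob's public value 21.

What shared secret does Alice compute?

Step 1: s = B^a mod p = 21^9 mod 43.
  21^1 mod 43 = 21
  21^2 mod 43 = (21 * 21) mod 43 = 11
  21^3 mod 43 = (11 * 21) mod 43 = 16
  21^4 mod 43 = (16 * 21) mod 43 = 35
  21^5 mod 43 = (35 * 21) mod 43 = 4
  21^6 mod 43 = (4 * 21) mod 43 = 41
  21^7 mod 43 = (41 * 21) mod 43 = 1
  21^8 mod 43 = (1 * 21) mod 43 = 21
  21^9 mod 43 = (21 * 21) mod 43 = 11
Result: shared secret = 11.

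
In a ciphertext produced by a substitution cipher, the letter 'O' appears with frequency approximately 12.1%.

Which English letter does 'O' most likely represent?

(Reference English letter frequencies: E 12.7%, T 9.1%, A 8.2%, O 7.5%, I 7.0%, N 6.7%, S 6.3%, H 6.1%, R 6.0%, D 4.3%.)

Step 1: The observed frequency is 12.1%.
Step 2: Compare with English frequencies:
  E: 12.7% (difference: 0.6%) <-- closest
  T: 9.1% (difference: 3.0%)
  A: 8.2% (difference: 3.9%)
  O: 7.5% (difference: 4.6%)
  I: 7.0% (difference: 5.1%)
  N: 6.7% (difference: 5.4%)
  S: 6.3% (difference: 5.8%)
  H: 6.1% (difference: 6.0%)
  R: 6.0% (difference: 6.1%)
  D: 4.3% (difference: 7.8%)
Step 3: 'O' most likely represents 'E' (frequency 12.7%).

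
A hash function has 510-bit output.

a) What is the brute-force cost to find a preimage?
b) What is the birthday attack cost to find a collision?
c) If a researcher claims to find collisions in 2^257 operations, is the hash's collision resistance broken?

Step 1: Preimage resistance requires brute-force of 2^510 operations.
Step 2: Collision resistance (birthday bound) = 2^(510/2) = 2^255.
Step 3: The claimed attack costs 2^257 operations.
Step 4: Since 2^257 >= 2^255, the claimed attack is no faster than the generic birthday attack, so this does not break collision resistance.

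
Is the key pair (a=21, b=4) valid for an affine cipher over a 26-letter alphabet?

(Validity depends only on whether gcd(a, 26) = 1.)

Step 1: Compute gcd(21, 26).
Step 2: gcd(21, 26) = 1.
Since gcd = 1, 21 is coprime with 26, so it is a valid key.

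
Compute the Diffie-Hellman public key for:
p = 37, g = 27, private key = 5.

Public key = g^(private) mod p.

Step 1: A = g^a mod p = 27^5 mod 37.
  27^1 mod 37 = 27
  27^2 mod 37 = (27 * 27) mod 37 = 26
  27^3 mod 37 = (26 * 27) mod 37 = 36
  27^4 mod 37 = (36 * 27) mod 37 = 10
  27^5 mod 37 = (10 * 27) mod 37 = 11
Result: A = 11.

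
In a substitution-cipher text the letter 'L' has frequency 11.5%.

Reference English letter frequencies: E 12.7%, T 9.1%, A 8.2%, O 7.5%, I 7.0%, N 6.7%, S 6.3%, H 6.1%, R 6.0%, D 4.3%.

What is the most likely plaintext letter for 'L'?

Step 1: The observed frequency is 11.5%.
Step 2: Compare with English frequencies:
  E: 12.7% (difference: 1.2%) <-- closest
  T: 9.1% (difference: 2.4%)
  A: 8.2% (difference: 3.3%)
  O: 7.5% (difference: 4.0%)
  I: 7.0% (difference: 4.5%)
  N: 6.7% (difference: 4.8%)
  S: 6.3% (difference: 5.2%)
  H: 6.1% (difference: 5.4%)
  R: 6.0% (difference: 5.5%)
  D: 4.3% (difference: 7.2%)
Step 3: 'L' most likely represents 'E' (frequency 12.7%).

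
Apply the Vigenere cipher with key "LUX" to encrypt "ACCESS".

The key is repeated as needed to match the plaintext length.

Step 1: Repeat key to match plaintext length:
  Plaintext: ACCESS
  Key:       LUXLUX
Step 2: Encrypt each letter:
  A(0) + L(11) = (0+11) mod 26 = 11 = L
  C(2) + U(20) = (2+20) mod 26 = 22 = W
  C(2) + X(23) = (2+23) mod 26 = 25 = Z
  E(4) + L(11) = (4+11) mod 26 = 15 = P
  S(18) + U(20) = (18+20) mod 26 = 12 = M
  S(18) + X(23) = (18+23) mod 26 = 15 = P
Ciphertext: LWZPMP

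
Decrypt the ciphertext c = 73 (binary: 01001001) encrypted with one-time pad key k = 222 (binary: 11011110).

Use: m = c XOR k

Step 1: XOR ciphertext with key:
  Ciphertext: 01001001
  Key:        11011110
  XOR:        10010111
Step 2: Plaintext = 10010111 = 151 in decimal.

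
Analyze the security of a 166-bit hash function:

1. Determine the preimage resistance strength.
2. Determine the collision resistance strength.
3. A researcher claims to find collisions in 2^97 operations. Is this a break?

Step 1: Preimage resistance requires brute-force of 2^166 operations.
Step 2: Collision resistance (birthday bound) = 2^(166/2) = 2^83.
Step 3: The claimed attack costs 2^97 operations.
Step 4: Since 2^97 >= 2^83, the claimed attack is no faster than the generic birthday attack, so this does not break collision resistance.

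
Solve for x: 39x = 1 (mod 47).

Step 1: We need x such that 39 * x = 1 (mod 47).
Step 2: Using the extended Euclidean algorithm or trial:
  39 * 41 = 1599 = 34 * 47 + 1.
Step 3: Since 1599 mod 47 = 1, the inverse is x = 41.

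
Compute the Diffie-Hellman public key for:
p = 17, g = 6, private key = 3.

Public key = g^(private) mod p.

Step 1: A = g^a mod p = 6^3 mod 17.
  6^1 mod 17 = 6
  6^2 mod 17 = (6 * 6) mod 17 = 2
  6^3 mod 17 = (2 * 6) mod 17 = 12
Result: A = 12.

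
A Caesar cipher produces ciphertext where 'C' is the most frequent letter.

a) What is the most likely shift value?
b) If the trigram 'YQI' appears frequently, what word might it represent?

Step 1: In English, 'E' is the most frequent letter (12.7%).
Step 2: The most frequent ciphertext letter is 'C' (position 2).
Step 3: Shift = (2 - 4) mod 26 = 24.
Step 4: Decrypt 'YQI' by shifting back 24:
  Y -> A
  Q -> S
  I -> K
Step 5: 'YQI' decrypts to 'ASK'.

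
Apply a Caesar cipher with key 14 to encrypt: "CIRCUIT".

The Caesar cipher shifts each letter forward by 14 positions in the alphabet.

Step 1: For each letter, shift forward by 14 positions (mod 26).
  C (position 2) -> position (2+14) mod 26 = 16 -> Q
  I (position 8) -> position (8+14) mod 26 = 22 -> W
  R (position 17) -> position (17+14) mod 26 = 5 -> F
  C (position 2) -> position (2+14) mod 26 = 16 -> Q
  U (position 20) -> position (20+14) mod 26 = 8 -> I
  I (position 8) -> position (8+14) mod 26 = 22 -> W
  T (position 19) -> position (19+14) mod 26 = 7 -> H
Result: QWFQIWH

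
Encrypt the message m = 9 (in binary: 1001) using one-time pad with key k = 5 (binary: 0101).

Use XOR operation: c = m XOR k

Step 1: Write out the XOR operation bit by bit:
  Message: 1001
  Key:     0101
  XOR:     1100
Step 2: Convert to decimal: 1100 = 12.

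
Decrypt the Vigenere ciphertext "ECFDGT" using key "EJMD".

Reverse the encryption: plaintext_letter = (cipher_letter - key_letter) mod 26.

Step 1: Extend key: EJMDEJ
Step 2: Decrypt each letter (c - k) mod 26:
  E(4) - E(4) = (4-4) mod 26 = 0 = A
  C(2) - J(9) = (2-9) mod 26 = 19 = T
  F(5) - M(12) = (5-12) mod 26 = 19 = T
  D(3) - D(3) = (3-3) mod 26 = 0 = A
  G(6) - E(4) = (6-4) mod 26 = 2 = C
  T(19) - J(9) = (19-9) mod 26 = 10 = K
Plaintext: ATTACK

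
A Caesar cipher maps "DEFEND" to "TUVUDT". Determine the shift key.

Step 1: Compare first letters: D (position 3) -> T (position 19).
Step 2: Shift = (19 - 3) mod 26 = 16.
The shift value is 16.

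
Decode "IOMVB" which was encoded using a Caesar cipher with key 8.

Step 1: Reverse the shift by subtracting 8 from each letter position.
  I (position 8) -> position (8-8) mod 26 = 0 -> A
  O (position 14) -> position (14-8) mod 26 = 6 -> G
  M (position 12) -> position (12-8) mod 26 = 4 -> E
  V (position 21) -> position (21-8) mod 26 = 13 -> N
  B (position 1) -> position (1-8) mod 26 = 19 -> T
Decrypted message: AGENT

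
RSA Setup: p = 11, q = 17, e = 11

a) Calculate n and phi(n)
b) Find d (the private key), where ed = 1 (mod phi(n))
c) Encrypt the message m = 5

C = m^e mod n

Step 1: n = 11 * 17 = 187.
Step 2: phi(n) = (11-1)(17-1) = 10 * 16 = 160.
Step 3: Find d = 11^(-1) mod 160 = 131.
  Verify: 11 * 131 = 1441 = 1 (mod 160).
Step 4: C = 5^11 mod 187 = 181.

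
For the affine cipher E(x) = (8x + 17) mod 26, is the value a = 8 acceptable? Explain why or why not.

Step 1: Compute gcd(8, 26).
Step 2: gcd(8, 26) = 2.
Since gcd = 2 != 1, 8 shares a common factor with 26, so it cannot be used.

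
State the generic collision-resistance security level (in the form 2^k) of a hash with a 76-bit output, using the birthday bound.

Step 1: The birthday paradox gives collision probability ~50% after sqrt(2^n) = 2^(n/2) hashes.
Step 2: For 76-bit output: 2^(76/2) = 2^38.
Step 3: Approximately 2^38 hash computations needed.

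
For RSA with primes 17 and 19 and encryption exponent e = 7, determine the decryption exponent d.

Step 1: n = 17 * 19 = 323.
Step 2: phi(n) = 16 * 18 = 288.
Step 3: Find d such that 7 * d = 1 (mod 288).
Step 4: d = 7^(-1) mod 288 = 247.
Verification: 7 * 247 = 1729 = 6 * 288 + 1.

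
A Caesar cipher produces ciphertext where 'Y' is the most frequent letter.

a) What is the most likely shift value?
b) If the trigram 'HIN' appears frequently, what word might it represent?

Step 1: In English, 'E' is the most frequent letter (12.7%).
Step 2: The most frequent ciphertext letter is 'Y' (position 24).
Step 3: Shift = (24 - 4) mod 26 = 20.
Step 4: Decrypt 'HIN' by shifting back 20:
  H -> N
  I -> O
  N -> T
Step 5: 'HIN' decrypts to 'NOT'.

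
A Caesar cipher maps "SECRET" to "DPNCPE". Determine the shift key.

Step 1: Compare first letters: S (position 18) -> D (position 3).
Step 2: Shift = (3 - 18) mod 26 = 11.
The shift value is 11.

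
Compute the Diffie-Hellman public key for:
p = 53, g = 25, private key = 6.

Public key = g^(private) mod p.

Step 1: A = g^a mod p = 25^6 mod 53.
  25^1 mod 53 = 25
  25^2 mod 53 = (25 * 25) mod 53 = 42
  25^3 mod 53 = (42 * 25) mod 53 = 43
  25^4 mod 53 = (43 * 25) mod 53 = 15
  25^5 mod 53 = (15 * 25) mod 53 = 4
  25^6 mod 53 = (4 * 25) mod 53 = 47
Result: A = 47.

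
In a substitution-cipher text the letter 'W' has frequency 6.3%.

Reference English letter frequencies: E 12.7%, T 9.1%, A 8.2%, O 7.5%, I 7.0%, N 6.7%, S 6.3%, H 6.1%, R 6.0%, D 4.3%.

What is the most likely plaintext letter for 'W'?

Step 1: The observed frequency is 6.3%.
Step 2: Compare with English frequencies:
  E: 12.7% (difference: 6.4%)
  T: 9.1% (difference: 2.8%)
  A: 8.2% (difference: 1.9%)
  O: 7.5% (difference: 1.2%)
  I: 7.0% (difference: 0.7%)
  N: 6.7% (difference: 0.4%)
  S: 6.3% (difference: 0.0%) <-- closest
  H: 6.1% (difference: 0.2%)
  R: 6.0% (difference: 0.3%)
  D: 4.3% (difference: 2.0%)
Step 3: 'W' most likely represents 'S' (frequency 6.3%).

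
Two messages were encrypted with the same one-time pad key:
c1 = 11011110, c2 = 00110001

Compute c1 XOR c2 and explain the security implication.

Step 1: c1 XOR c2 = (m1 XOR k) XOR (m2 XOR k).
Step 2: By XOR associativity/commutativity: = m1 XOR m2 XOR k XOR k = m1 XOR m2.
Step 3: 11011110 XOR 00110001 = 11101111 = 239.
Step 4: The key cancels out! An attacker learns m1 XOR m2 = 239, revealing the relationship between plaintexts.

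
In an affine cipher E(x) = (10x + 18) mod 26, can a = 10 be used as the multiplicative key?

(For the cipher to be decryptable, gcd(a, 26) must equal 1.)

Step 1: Compute gcd(10, 26).
Step 2: gcd(10, 26) = 2.
Since gcd = 2 != 1, 10 shares a common factor with 26, so it cannot be used.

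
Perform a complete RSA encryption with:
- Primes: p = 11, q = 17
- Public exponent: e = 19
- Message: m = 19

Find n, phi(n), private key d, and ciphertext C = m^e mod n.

Step 1: n = 11 * 17 = 187.
Step 2: phi(n) = (11-1)(17-1) = 10 * 16 = 160.
Step 3: Find d = 19^(-1) mod 160 = 59.
  Verify: 19 * 59 = 1121 = 1 (mod 160).
Step 4: C = 19^19 mod 187 = 161.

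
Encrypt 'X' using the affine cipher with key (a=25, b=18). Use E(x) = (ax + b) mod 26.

Step 1: Convert 'X' to number: x = 23.
Step 2: E(23) = (25 * 23 + 18) mod 26 = 593 mod 26 = 21.
Step 3: Convert 21 back to letter: V.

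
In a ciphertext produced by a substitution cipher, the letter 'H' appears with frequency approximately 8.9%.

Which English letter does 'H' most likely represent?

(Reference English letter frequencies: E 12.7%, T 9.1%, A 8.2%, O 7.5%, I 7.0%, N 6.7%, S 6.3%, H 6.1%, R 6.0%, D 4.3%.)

Step 1: The observed frequency is 8.9%.
Step 2: Compare with English frequencies:
  E: 12.7% (difference: 3.8%)
  T: 9.1% (difference: 0.2%) <-- closest
  A: 8.2% (difference: 0.7%)
  O: 7.5% (difference: 1.4%)
  I: 7.0% (difference: 1.9%)
  N: 6.7% (difference: 2.2%)
  S: 6.3% (difference: 2.6%)
  H: 6.1% (difference: 2.8%)
  R: 6.0% (difference: 2.9%)
  D: 4.3% (difference: 4.6%)
Step 3: 'H' most likely represents 'T' (frequency 9.1%).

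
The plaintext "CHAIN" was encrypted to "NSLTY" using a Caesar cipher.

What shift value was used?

Step 1: Compare first letters: C (position 2) -> N (position 13).
Step 2: Shift = (13 - 2) mod 26 = 11.
The shift value is 11.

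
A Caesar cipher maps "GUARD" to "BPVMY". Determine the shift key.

Step 1: Compare first letters: G (position 6) -> B (position 1).
Step 2: Shift = (1 - 6) mod 26 = 21.
The shift value is 21.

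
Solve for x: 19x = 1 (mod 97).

Step 1: We need x such that 19 * x = 1 (mod 97).
Step 2: Using the extended Euclidean algorithm or trial:
  19 * 46 = 874 = 9 * 97 + 1.
Step 3: Since 874 mod 97 = 1, the inverse is x = 46.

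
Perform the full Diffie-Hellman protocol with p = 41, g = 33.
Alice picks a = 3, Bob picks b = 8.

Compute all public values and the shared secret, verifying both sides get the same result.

Step 1: A = g^a mod p = 33^3 mod 41 = 21.
Step 2: B = g^b mod p = 33^8 mod 41 = 16.
Step 3: Alice computes s = B^a mod p = 16^3 mod 41 = 37.
Step 4: Bob computes s = A^b mod p = 21^8 mod 41 = 37.
Both sides agree: shared secret = 37.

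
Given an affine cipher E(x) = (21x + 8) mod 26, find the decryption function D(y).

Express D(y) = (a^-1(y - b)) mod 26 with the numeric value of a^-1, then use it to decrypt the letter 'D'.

Step 1: Find a^-1, the modular inverse of 21 mod 26.
Step 2: We need 21 * a^-1 = 1 (mod 26).
Step 3: 21 * 5 = 105 = 4 * 26 + 1, so a^-1 = 5.
Step 4: D(y) = 5(y - 8) mod 26.
Step 5: Apply to 'D' (y = 3): D(3) = 5 * (3 - 8) mod 26 = 5 * -5 mod 26 = 1 -> 'B'.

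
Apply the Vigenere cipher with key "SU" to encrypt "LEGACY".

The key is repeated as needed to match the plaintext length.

Step 1: Repeat key to match plaintext length:
  Plaintext: LEGACY
  Key:       SUSUSU
Step 2: Encrypt each letter:
  L(11) + S(18) = (11+18) mod 26 = 3 = D
  E(4) + U(20) = (4+20) mod 26 = 24 = Y
  G(6) + S(18) = (6+18) mod 26 = 24 = Y
  A(0) + U(20) = (0+20) mod 26 = 20 = U
  C(2) + S(18) = (2+18) mod 26 = 20 = U
  Y(24) + U(20) = (24+20) mod 26 = 18 = S
Ciphertext: DYYUUS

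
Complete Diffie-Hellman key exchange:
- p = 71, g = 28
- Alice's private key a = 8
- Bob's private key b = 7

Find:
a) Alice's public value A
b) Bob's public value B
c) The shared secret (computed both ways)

Step 1: A = g^a mod p = 28^8 mod 71 = 10.
Step 2: B = g^b mod p = 28^7 mod 71 = 46.
Step 3: Alice computes s = B^a mod p = 46^8 mod 71 = 5.
Step 4: Bob computes s = A^b mod p = 10^7 mod 71 = 5.
Both sides agree: shared secret = 5.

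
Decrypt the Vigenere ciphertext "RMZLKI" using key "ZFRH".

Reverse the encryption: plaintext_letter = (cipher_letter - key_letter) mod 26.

Step 1: Extend key: ZFRHZF
Step 2: Decrypt each letter (c - k) mod 26:
  R(17) - Z(25) = (17-25) mod 26 = 18 = S
  M(12) - F(5) = (12-5) mod 26 = 7 = H
  Z(25) - R(17) = (25-17) mod 26 = 8 = I
  L(11) - H(7) = (11-7) mod 26 = 4 = E
  K(10) - Z(25) = (10-25) mod 26 = 11 = L
  I(8) - F(5) = (8-5) mod 26 = 3 = D
Plaintext: SHIELD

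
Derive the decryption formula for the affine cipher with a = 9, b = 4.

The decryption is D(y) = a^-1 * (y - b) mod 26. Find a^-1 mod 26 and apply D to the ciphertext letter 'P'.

Step 1: Find a^-1, the modular inverse of 9 mod 26.
Step 2: We need 9 * a^-1 = 1 (mod 26).
Step 3: 9 * 3 = 27 = 1 * 26 + 1, so a^-1 = 3.
Step 4: D(y) = 3(y - 4) mod 26.
Step 5: Apply to 'P' (y = 15): D(15) = 3 * (15 - 4) mod 26 = 3 * 11 mod 26 = 7 -> 'H'.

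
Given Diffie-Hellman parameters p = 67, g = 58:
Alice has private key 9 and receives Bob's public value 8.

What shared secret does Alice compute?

Step 1: s = B^a mod p = 8^9 mod 67.
  8^1 mod 67 = 8
  8^2 mod 67 = (8 * 8) mod 67 = 64
  8^3 mod 67 = (64 * 8) mod 67 = 43
  8^4 mod 67 = (43 * 8) mod 67 = 9
  8^5 mod 67 = (9 * 8) mod 67 = 5
  8^6 mod 67 = (5 * 8) mod 67 = 40
  8^7 mod 67 = (40 * 8) mod 67 = 52
  8^8 mod 67 = (52 * 8) mod 67 = 14
  8^9 mod 67 = (14 * 8) mod 67 = 45
Result: shared secret = 45.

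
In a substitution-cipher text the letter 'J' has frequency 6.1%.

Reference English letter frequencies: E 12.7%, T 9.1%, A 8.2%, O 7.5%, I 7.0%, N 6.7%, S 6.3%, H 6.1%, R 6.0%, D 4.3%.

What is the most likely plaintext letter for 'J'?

Step 1: The observed frequency is 6.1%.
Step 2: Compare with English frequencies:
  E: 12.7% (difference: 6.6%)
  T: 9.1% (difference: 3.0%)
  A: 8.2% (difference: 2.1%)
  O: 7.5% (difference: 1.4%)
  I: 7.0% (difference: 0.9%)
  N: 6.7% (difference: 0.6%)
  S: 6.3% (difference: 0.2%)
  H: 6.1% (difference: 0.0%) <-- closest
  R: 6.0% (difference: 0.1%)
  D: 4.3% (difference: 1.8%)
Step 3: 'J' most likely represents 'H' (frequency 6.1%).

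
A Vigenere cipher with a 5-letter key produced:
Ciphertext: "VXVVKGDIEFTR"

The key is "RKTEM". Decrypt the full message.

Step 1: Key 'RKTEM' has length 5. Extended key: RKTEMRKTEMRK
Step 2: Decrypt each position:
  V(21) - R(17) = 4 = E
  X(23) - K(10) = 13 = N
  V(21) - T(19) = 2 = C
  V(21) - E(4) = 17 = R
  K(10) - M(12) = 24 = Y
  G(6) - R(17) = 15 = P
  D(3) - K(10) = 19 = T
  I(8) - T(19) = 15 = P
  E(4) - E(4) = 0 = A
  F(5) - M(12) = 19 = T
  T(19) - R(17) = 2 = C
  R(17) - K(10) = 7 = H
Plaintext: ENCRYPTPATCH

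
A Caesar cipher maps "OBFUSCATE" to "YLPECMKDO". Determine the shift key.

Step 1: Compare first letters: O (position 14) -> Y (position 24).
Step 2: Shift = (24 - 14) mod 26 = 10.
The shift value is 10.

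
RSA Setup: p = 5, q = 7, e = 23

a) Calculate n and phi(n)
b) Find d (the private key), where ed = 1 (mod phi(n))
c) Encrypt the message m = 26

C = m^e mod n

Step 1: n = 5 * 7 = 35.
Step 2: phi(n) = (5-1)(7-1) = 4 * 6 = 24.
Step 3: Find d = 23^(-1) mod 24 = 23.
  Verify: 23 * 23 = 529 = 1 (mod 24).
Step 4: C = 26^23 mod 35 = 31.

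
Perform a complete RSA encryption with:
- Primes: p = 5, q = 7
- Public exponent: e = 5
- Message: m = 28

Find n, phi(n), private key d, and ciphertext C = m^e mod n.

Step 1: n = 5 * 7 = 35.
Step 2: phi(n) = (5-1)(7-1) = 4 * 6 = 24.
Step 3: Find d = 5^(-1) mod 24 = 5.
  Verify: 5 * 5 = 25 = 1 (mod 24).
Step 4: C = 28^5 mod 35 = 28.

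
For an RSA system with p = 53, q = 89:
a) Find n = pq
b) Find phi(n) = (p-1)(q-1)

Step 1: n = p * q = 53 * 89 = 4717.
Step 2: phi(n) = (p-1)(q-1) = 52 * 88 = 4576.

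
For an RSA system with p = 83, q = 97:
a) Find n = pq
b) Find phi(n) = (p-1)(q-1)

Step 1: n = p * q = 83 * 97 = 8051.
Step 2: phi(n) = (p-1)(q-1) = 82 * 96 = 7872.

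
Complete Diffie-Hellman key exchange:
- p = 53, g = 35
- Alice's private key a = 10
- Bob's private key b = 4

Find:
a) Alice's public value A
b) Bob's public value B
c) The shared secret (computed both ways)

Step 1: A = g^a mod p = 35^10 mod 53 = 38.
Step 2: B = g^b mod p = 35^4 mod 53 = 36.
Step 3: Alice computes s = B^a mod p = 36^10 mod 53 = 10.
Step 4: Bob computes s = A^b mod p = 38^4 mod 53 = 10.
Both sides agree: shared secret = 10.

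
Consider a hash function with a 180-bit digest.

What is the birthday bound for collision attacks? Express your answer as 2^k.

Step 1: The birthday paradox gives collision probability ~50% after sqrt(2^n) = 2^(n/2) hashes.
Step 2: For 180-bit output: 2^(180/2) = 2^90.
Step 3: Approximately 2^90 hash computations needed.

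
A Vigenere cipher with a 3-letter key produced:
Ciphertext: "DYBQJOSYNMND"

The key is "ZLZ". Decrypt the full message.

Step 1: Key 'ZLZ' has length 3. Extended key: ZLZZLZZLZZLZ
Step 2: Decrypt each position:
  D(3) - Z(25) = 4 = E
  Y(24) - L(11) = 13 = N
  B(1) - Z(25) = 2 = C
  Q(16) - Z(25) = 17 = R
  J(9) - L(11) = 24 = Y
  O(14) - Z(25) = 15 = P
  S(18) - Z(25) = 19 = T
  Y(24) - L(11) = 13 = N
  N(13) - Z(25) = 14 = O
  M(12) - Z(25) = 13 = N
  N(13) - L(11) = 2 = C
  D(3) - Z(25) = 4 = E
Plaintext: ENCRYPTNONCE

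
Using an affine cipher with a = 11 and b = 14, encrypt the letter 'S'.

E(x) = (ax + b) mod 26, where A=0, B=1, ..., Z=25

Step 1: Convert 'S' to number: x = 18.
Step 2: E(18) = (11 * 18 + 14) mod 26 = 212 mod 26 = 4.
Step 3: Convert 4 back to letter: E.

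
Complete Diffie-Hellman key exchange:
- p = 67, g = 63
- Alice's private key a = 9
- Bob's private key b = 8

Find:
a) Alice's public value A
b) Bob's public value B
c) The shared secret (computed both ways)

Step 1: A = g^a mod p = 63^9 mod 67 = 27.
Step 2: B = g^b mod p = 63^8 mod 67 = 10.
Step 3: Alice computes s = B^a mod p = 10^9 mod 67 = 9.
Step 4: Bob computes s = A^b mod p = 27^8 mod 67 = 9.
Both sides agree: shared secret = 9.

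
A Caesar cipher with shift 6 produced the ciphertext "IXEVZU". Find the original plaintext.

Step 1: Reverse the shift by subtracting 6 from each letter position.
  I (position 8) -> position (8-6) mod 26 = 2 -> C
  X (position 23) -> position (23-6) mod 26 = 17 -> R
  E (position 4) -> position (4-6) mod 26 = 24 -> Y
  V (position 21) -> position (21-6) mod 26 = 15 -> P
  Z (position 25) -> position (25-6) mod 26 = 19 -> T
  U (position 20) -> position (20-6) mod 26 = 14 -> O
Decrypted message: CRYPTO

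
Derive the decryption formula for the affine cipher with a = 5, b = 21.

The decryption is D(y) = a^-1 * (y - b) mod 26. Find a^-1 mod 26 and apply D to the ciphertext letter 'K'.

Step 1: Find a^-1, the modular inverse of 5 mod 26.
Step 2: We need 5 * a^-1 = 1 (mod 26).
Step 3: 5 * 21 = 105 = 4 * 26 + 1, so a^-1 = 21.
Step 4: D(y) = 21(y - 21) mod 26.
Step 5: Apply to 'K' (y = 10): D(10) = 21 * (10 - 21) mod 26 = 21 * -11 mod 26 = 3 -> 'D'.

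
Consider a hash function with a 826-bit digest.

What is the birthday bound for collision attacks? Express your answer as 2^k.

Step 1: The birthday paradox gives collision probability ~50% after sqrt(2^n) = 2^(n/2) hashes.
Step 2: For 826-bit output: 2^(826/2) = 2^413.
Step 3: Approximately 2^413 hash computations needed.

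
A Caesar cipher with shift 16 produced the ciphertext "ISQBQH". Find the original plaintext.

Step 1: Reverse the shift by subtracting 16 from each letter position.
  I (position 8) -> position (8-16) mod 26 = 18 -> S
  S (position 18) -> position (18-16) mod 26 = 2 -> C
  Q (position 16) -> position (16-16) mod 26 = 0 -> A
  B (position 1) -> position (1-16) mod 26 = 11 -> L
  Q (position 16) -> position (16-16) mod 26 = 0 -> A
  H (position 7) -> position (7-16) mod 26 = 17 -> R
Decrypted message: SCALAR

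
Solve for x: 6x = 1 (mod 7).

Step 1: We need x such that 6 * x = 1 (mod 7).
Step 2: Using the extended Euclidean algorithm or trial:
  6 * 6 = 36 = 5 * 7 + 1.
Step 3: Since 36 mod 7 = 1, the inverse is x = 6.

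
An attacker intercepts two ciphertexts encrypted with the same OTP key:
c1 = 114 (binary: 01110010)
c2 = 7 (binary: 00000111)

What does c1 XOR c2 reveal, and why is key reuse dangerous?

Step 1: c1 XOR c2 = (m1 XOR k) XOR (m2 XOR k).
Step 2: By XOR associativity/commutativity: = m1 XOR m2 XOR k XOR k = m1 XOR m2.
Step 3: 01110010 XOR 00000111 = 01110101 = 117.
Step 4: The key cancels out! An attacker learns m1 XOR m2 = 117, revealing the relationship between plaintexts.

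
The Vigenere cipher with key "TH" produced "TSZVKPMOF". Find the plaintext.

Step 1: Extend key: THTHTHTHT
Step 2: Decrypt each letter (c - k) mod 26:
  T(19) - T(19) = (19-19) mod 26 = 0 = A
  S(18) - H(7) = (18-7) mod 26 = 11 = L
  Z(25) - T(19) = (25-19) mod 26 = 6 = G
  V(21) - H(7) = (21-7) mod 26 = 14 = O
  K(10) - T(19) = (10-19) mod 26 = 17 = R
  P(15) - H(7) = (15-7) mod 26 = 8 = I
  M(12) - T(19) = (12-19) mod 26 = 19 = T
  O(14) - H(7) = (14-7) mod 26 = 7 = H
  F(5) - T(19) = (5-19) mod 26 = 12 = M
Plaintext: ALGORITHM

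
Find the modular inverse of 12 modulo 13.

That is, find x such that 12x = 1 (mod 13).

Step 1: We need x such that 12 * x = 1 (mod 13).
Step 2: Using the extended Euclidean algorithm or trial:
  12 * 12 = 144 = 11 * 13 + 1.
Step 3: Since 144 mod 13 = 1, the inverse is x = 12.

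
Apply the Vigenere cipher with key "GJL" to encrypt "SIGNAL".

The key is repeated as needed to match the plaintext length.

Step 1: Repeat key to match plaintext length:
  Plaintext: SIGNAL
  Key:       GJLGJL
Step 2: Encrypt each letter:
  S(18) + G(6) = (18+6) mod 26 = 24 = Y
  I(8) + J(9) = (8+9) mod 26 = 17 = R
  G(6) + L(11) = (6+11) mod 26 = 17 = R
  N(13) + G(6) = (13+6) mod 26 = 19 = T
  A(0) + J(9) = (0+9) mod 26 = 9 = J
  L(11) + L(11) = (11+11) mod 26 = 22 = W
Ciphertext: YRRTJW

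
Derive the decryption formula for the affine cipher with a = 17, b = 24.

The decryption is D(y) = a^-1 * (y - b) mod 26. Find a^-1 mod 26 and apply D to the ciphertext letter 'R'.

Step 1: Find a^-1, the modular inverse of 17 mod 26.
Step 2: We need 17 * a^-1 = 1 (mod 26).
Step 3: 17 * 23 = 391 = 15 * 26 + 1, so a^-1 = 23.
Step 4: D(y) = 23(y - 24) mod 26.
Step 5: Apply to 'R' (y = 17): D(17) = 23 * (17 - 24) mod 26 = 23 * -7 mod 26 = 21 -> 'V'.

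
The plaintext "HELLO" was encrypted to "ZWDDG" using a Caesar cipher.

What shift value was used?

Step 1: Compare first letters: H (position 7) -> Z (position 25).
Step 2: Shift = (25 - 7) mod 26 = 18.
The shift value is 18.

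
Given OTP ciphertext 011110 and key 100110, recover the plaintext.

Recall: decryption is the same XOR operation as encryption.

Step 1: XOR ciphertext with key:
  Ciphertext: 011110
  Key:        100110
  XOR:        111000
Step 2: Plaintext = 111000 = 56 in decimal.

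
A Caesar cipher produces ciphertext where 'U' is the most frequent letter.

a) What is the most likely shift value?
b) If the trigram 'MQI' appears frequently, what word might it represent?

Step 1: In English, 'E' is the most frequent letter (12.7%).
Step 2: The most frequent ciphertext letter is 'U' (position 20).
Step 3: Shift = (20 - 4) mod 26 = 16.
Step 4: Decrypt 'MQI' by shifting back 16:
  M -> W
  Q -> A
  I -> S
Step 5: 'MQI' decrypts to 'WAS'.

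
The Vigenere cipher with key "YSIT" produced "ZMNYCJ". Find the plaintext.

Step 1: Extend key: YSITYS
Step 2: Decrypt each letter (c - k) mod 26:
  Z(25) - Y(24) = (25-24) mod 26 = 1 = B
  M(12) - S(18) = (12-18) mod 26 = 20 = U
  N(13) - I(8) = (13-8) mod 26 = 5 = F
  Y(24) - T(19) = (24-19) mod 26 = 5 = F
  C(2) - Y(24) = (2-24) mod 26 = 4 = E
  J(9) - S(18) = (9-18) mod 26 = 17 = R
Plaintext: BUFFER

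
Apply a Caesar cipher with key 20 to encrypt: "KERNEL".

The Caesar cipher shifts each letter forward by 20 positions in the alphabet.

Step 1: For each letter, shift forward by 20 positions (mod 26).
  K (position 10) -> position (10+20) mod 26 = 4 -> E
  E (position 4) -> position (4+20) mod 26 = 24 -> Y
  R (position 17) -> position (17+20) mod 26 = 11 -> L
  N (position 13) -> position (13+20) mod 26 = 7 -> H
  E (position 4) -> position (4+20) mod 26 = 24 -> Y
  L (position 11) -> position (11+20) mod 26 = 5 -> F
Result: EYLHYF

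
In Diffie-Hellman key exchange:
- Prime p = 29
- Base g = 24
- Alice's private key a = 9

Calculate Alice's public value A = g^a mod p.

Step 1: A = g^a mod p = 24^9 mod 29.
  24^1 mod 29 = 24
  24^2 mod 29 = (24 * 24) mod 29 = 25
  24^3 mod 29 = (25 * 24) mod 29 = 20
  24^4 mod 29 = (20 * 24) mod 29 = 16
  24^5 mod 29 = (16 * 24) mod 29 = 7
  24^6 mod 29 = (7 * 24) mod 29 = 23
  24^7 mod 29 = (23 * 24) mod 29 = 1
  24^8 mod 29 = (1 * 24) mod 29 = 24
  24^9 mod 29 = (24 * 24) mod 29 = 25
Result: A = 25.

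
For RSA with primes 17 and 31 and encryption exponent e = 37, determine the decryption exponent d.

Step 1: n = 17 * 31 = 527.
Step 2: phi(n) = 16 * 30 = 480.
Step 3: Find d such that 37 * d = 1 (mod 480).
Step 4: d = 37^(-1) mod 480 = 13.
Verification: 37 * 13 = 481 = 1 * 480 + 1.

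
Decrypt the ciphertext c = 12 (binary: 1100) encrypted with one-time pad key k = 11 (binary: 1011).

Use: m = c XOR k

Step 1: XOR ciphertext with key:
  Ciphertext: 1100
  Key:        1011
  XOR:        0111
Step 2: Plaintext = 0111 = 7 in decimal.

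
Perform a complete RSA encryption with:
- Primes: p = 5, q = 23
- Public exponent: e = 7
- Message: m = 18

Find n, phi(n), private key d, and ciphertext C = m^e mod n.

Step 1: n = 5 * 23 = 115.
Step 2: phi(n) = (5-1)(23-1) = 4 * 22 = 88.
Step 3: Find d = 7^(-1) mod 88 = 63.
  Verify: 7 * 63 = 441 = 1 (mod 88).
Step 4: C = 18^7 mod 115 = 52.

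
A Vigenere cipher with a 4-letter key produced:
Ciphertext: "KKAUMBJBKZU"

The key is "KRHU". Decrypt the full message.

Step 1: Key 'KRHU' has length 4. Extended key: KRHUKRHUKRH
Step 2: Decrypt each position:
  K(10) - K(10) = 0 = A
  K(10) - R(17) = 19 = T
  A(0) - H(7) = 19 = T
  U(20) - U(20) = 0 = A
  M(12) - K(10) = 2 = C
  B(1) - R(17) = 10 = K
  J(9) - H(7) = 2 = C
  B(1) - U(20) = 7 = H
  K(10) - K(10) = 0 = A
  Z(25) - R(17) = 8 = I
  U(20) - H(7) = 13 = N
Plaintext: ATTACKCHAIN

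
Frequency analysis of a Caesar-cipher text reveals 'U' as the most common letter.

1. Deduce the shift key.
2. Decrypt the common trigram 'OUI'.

Step 1: In English, 'E' is the most frequent letter (12.7%).
Step 2: The most frequent ciphertext letter is 'U' (position 20).
Step 3: Shift = (20 - 4) mod 26 = 16.
Step 4: Decrypt 'OUI' by shifting back 16:
  O -> Y
  U -> E
  I -> S
Step 5: 'OUI' decrypts to 'YES'.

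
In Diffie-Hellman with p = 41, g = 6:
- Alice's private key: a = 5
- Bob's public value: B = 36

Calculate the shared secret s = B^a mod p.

Step 1: s = B^a mod p = 36^5 mod 41.
  36^1 mod 41 = 36
  36^2 mod 41 = (36 * 36) mod 41 = 25
  36^3 mod 41 = (25 * 36) mod 41 = 39
  36^4 mod 41 = (39 * 36) mod 41 = 10
  36^5 mod 41 = (10 * 36) mod 41 = 32
Result: shared secret = 32.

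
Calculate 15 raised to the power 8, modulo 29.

Step 1: Compute 15^8 mod 29 step by step, reducing modulo 29 at each step.
  15^1 mod 29 = 15
  15^2 mod 29 = (15 * 15) mod 29 = 22
  15^3 mod 29 = (22 * 15) mod 29 = 11
  15^4 mod 29 = (11 * 15) mod 29 = 20
  15^5 mod 29 = (20 * 15) mod 29 = 10
  15^6 mod 29 = (10 * 15) mod 29 = 5
  15^7 mod 29 = (5 * 15) mod 29 = 17
  15^8 mod 29 = (17 * 15) mod 29 = 23
Step 2: Result = 23.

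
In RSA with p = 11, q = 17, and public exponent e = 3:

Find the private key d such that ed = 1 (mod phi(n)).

Step 1: n = 11 * 17 = 187.
Step 2: phi(n) = 10 * 16 = 160.
Step 3: Find d such that 3 * d = 1 (mod 160).
Step 4: d = 3^(-1) mod 160 = 107.
Verification: 3 * 107 = 321 = 2 * 160 + 1.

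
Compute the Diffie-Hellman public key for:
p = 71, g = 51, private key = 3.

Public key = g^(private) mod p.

Step 1: A = g^a mod p = 51^3 mod 71.
  51^1 mod 71 = 51
  51^2 mod 71 = (51 * 51) mod 71 = 45
  51^3 mod 71 = (45 * 51) mod 71 = 23
Result: A = 23.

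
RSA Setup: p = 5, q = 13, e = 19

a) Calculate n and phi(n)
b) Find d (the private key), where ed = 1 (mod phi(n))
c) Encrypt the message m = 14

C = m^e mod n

Step 1: n = 5 * 13 = 65.
Step 2: phi(n) = (5-1)(13-1) = 4 * 12 = 48.
Step 3: Find d = 19^(-1) mod 48 = 43.
  Verify: 19 * 43 = 817 = 1 (mod 48).
Step 4: C = 14^19 mod 65 = 14.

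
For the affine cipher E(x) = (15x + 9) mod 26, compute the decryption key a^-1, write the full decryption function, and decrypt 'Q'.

Step 1: Find a^-1, the modular inverse of 15 mod 26.
Step 2: We need 15 * a^-1 = 1 (mod 26).
Step 3: 15 * 7 = 105 = 4 * 26 + 1, so a^-1 = 7.
Step 4: D(y) = 7(y - 9) mod 26.
Step 5: Apply to 'Q' (y = 16): D(16) = 7 * (16 - 9) mod 26 = 7 * 7 mod 26 = 23 -> 'X'.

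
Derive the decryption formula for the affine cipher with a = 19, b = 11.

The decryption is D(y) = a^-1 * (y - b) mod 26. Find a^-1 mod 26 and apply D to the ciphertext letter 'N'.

Step 1: Find a^-1, the modular inverse of 19 mod 26.
Step 2: We need 19 * a^-1 = 1 (mod 26).
Step 3: 19 * 11 = 209 = 8 * 26 + 1, so a^-1 = 11.
Step 4: D(y) = 11(y - 11) mod 26.
Step 5: Apply to 'N' (y = 13): D(13) = 11 * (13 - 11) mod 26 = 11 * 2 mod 26 = 22 -> 'W'.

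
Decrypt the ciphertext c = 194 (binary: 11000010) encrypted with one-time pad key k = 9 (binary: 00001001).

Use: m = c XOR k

Step 1: XOR ciphertext with key:
  Ciphertext: 11000010
  Key:        00001001
  XOR:        11001011
Step 2: Plaintext = 11001011 = 203 in decimal.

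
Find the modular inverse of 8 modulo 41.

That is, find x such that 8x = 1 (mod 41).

Step 1: We need x such that 8 * x = 1 (mod 41).
Step 2: Using the extended Euclidean algorithm or trial:
  8 * 36 = 288 = 7 * 41 + 1.
Step 3: Since 288 mod 41 = 1, the inverse is x = 36.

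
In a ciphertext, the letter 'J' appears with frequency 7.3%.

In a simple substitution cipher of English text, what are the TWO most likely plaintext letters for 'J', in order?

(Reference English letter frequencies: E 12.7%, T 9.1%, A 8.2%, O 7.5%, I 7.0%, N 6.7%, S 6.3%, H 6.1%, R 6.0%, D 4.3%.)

Step 1: Observed frequency of 'J' is 7.3%.
Step 2: Compute distances to each reference frequency and sort:
  O (7.5%): difference = 0.2% <-- BEST
  I (7.0%): difference = 0.3% <-- RUNNER-UP
  N (6.7%): difference = 0.6%
  A (8.2%): difference = 0.9%
  S (6.3%): difference = 1.0%
Step 3: Most likely is 'O' (7.5%, diff 0.2%); second most likely is 'I' (7.0%, diff 0.3%).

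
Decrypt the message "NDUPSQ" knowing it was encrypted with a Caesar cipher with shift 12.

Step 1: Reverse the shift by subtracting 12 from each letter position.
  N (position 13) -> position (13-12) mod 26 = 1 -> B
  D (position 3) -> position (3-12) mod 26 = 17 -> R
  U (position 20) -> position (20-12) mod 26 = 8 -> I
  P (position 15) -> position (15-12) mod 26 = 3 -> D
  S (position 18) -> position (18-12) mod 26 = 6 -> G
  Q (position 16) -> position (16-12) mod 26 = 4 -> E
Decrypted message: BRIDGE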